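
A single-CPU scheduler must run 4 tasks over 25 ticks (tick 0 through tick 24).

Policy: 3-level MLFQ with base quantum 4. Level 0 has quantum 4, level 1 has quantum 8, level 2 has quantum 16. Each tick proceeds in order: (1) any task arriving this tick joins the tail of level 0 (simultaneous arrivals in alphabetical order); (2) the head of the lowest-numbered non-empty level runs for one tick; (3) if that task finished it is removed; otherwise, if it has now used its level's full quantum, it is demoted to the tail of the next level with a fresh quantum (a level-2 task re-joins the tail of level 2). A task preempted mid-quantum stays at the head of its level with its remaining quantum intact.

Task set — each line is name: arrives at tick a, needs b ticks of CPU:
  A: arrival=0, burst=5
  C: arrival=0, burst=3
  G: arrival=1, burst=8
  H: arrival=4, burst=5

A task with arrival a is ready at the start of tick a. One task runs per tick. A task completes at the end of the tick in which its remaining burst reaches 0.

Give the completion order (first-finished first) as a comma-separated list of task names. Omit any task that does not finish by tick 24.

completion order = C, A, G, H

t=0: L0/L1/L2 = AC/-/- → run A
t=1: L0/L1/L2 = ACG/-/- → run A
t=2: L0/L1/L2 = ACG/-/- → run A
t=3: L0/L1/L2 = ACG/-/- → run A
t=4: L0/L1/L2 = CGH/A/- → run C
t=5: L0/L1/L2 = CGH/A/- → run C
t=6: L0/L1/L2 = CGH/A/- → run C
t=7: L0/L1/L2 = GH/A/- → run G
t=8: L0/L1/L2 = GH/A/- → run G
t=9: L0/L1/L2 = GH/A/- → run G
t=10: L0/L1/L2 = GH/A/- → run G
t=11: L0/L1/L2 = H/AG/- → run H
t=12: L0/L1/L2 = H/AG/- → run H
t=13: L0/L1/L2 = H/AG/- → run H
t=14: L0/L1/L2 = H/AG/- → run H
t=15: L0/L1/L2 = -/AGH/- → run A
t=16: L0/L1/L2 = -/GH/- → run G
t=17: L0/L1/L2 = -/GH/- → run G
t=18: L0/L1/L2 = -/GH/- → run G
t=19: L0/L1/L2 = -/GH/- → run G
t=20: L0/L1/L2 = -/H/- → run H
t=21: (idle)
t=22: (idle)
t=23: (idle)
t=24: (idle)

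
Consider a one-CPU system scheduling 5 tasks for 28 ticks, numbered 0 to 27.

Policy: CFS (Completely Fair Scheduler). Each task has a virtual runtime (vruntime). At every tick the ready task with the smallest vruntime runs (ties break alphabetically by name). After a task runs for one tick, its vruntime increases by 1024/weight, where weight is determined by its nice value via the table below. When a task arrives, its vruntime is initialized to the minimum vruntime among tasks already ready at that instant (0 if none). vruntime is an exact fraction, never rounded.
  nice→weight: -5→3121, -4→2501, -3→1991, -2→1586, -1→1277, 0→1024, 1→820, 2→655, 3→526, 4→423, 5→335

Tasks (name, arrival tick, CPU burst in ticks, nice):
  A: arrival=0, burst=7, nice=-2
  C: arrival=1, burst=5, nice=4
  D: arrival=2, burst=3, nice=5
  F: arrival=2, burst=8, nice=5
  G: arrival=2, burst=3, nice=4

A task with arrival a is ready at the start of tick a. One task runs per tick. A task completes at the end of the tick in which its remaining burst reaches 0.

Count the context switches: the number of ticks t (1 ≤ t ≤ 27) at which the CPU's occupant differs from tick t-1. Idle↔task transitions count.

context switches = 20

t=0: vr[A=0] → run A
t=1: vr[A=512/793 C=512/793] → run A
t=2: vr[A=1024/793 C=512/793 D=512/793 F=512/793 G=512/793] → run C
t=3: vr[A=1024/793 C=1028608/335439 D=512/793 F=512/793 G=512/793] → run D
t=4: vr[A=1024/793 C=1028608/335439 D=983552/265655 F=512/793 G=512/793] → run F
t=5: vr[A=1024/793 C=1028608/335439 D=983552/265655 F=983552/265655 G=512/793] → run G
t=6: vr[A=1024/793 C=1028608/335439 D=983552/265655 F=983552/265655 G=1028608/335439] → run A
t=7: vr[A=1536/793 C=1028608/335439 D=983552/265655 F=983552/265655 G=1028608/335439] → run A
t=8: vr[A=2048/793 C=1028608/335439 D=983552/265655 F=983552/265655 G=1028608/335439] → run A
t=9: vr[A=2560/793 C=1028608/335439 D=983552/265655 F=983552/265655 G=1028608/335439] → run C
t=10: vr[A=2560/793 C=1840640/335439 D=983552/265655 F=983552/265655 G=1028608/335439] → run G
t=11: vr[A=2560/793 C=1840640/335439 D=983552/265655 F=983552/265655 G=1840640/335439] → run A
t=12: vr[A=3072/793 C=1840640/335439 D=983552/265655 F=983552/265655 G=1840640/335439] → run D
t=13: vr[A=3072/793 C=1840640/335439 D=1795584/265655 F=983552/265655 G=1840640/335439] → run F
t=14: vr[A=3072/793 C=1840640/335439 D=1795584/265655 F=1795584/265655 G=1840640/335439] → run A
t=15: vr[C=1840640/335439 D=1795584/265655 F=1795584/265655 G=1840640/335439] → run C
t=16: vr[C=884224/111813 D=1795584/265655 F=1795584/265655 G=1840640/335439] → run G
t=17: vr[C=884224/111813 D=1795584/265655 F=1795584/265655] → run D
t=18: vr[C=884224/111813 F=1795584/265655] → run F
t=19: vr[C=884224/111813 F=2607616/265655] → run C
t=20: vr[C=3464704/335439 F=2607616/265655] → run F
t=21: vr[C=3464704/335439 F=3419648/265655] → run C
t=22: vr[F=3419648/265655] → run F
t=23: vr[F=846336/53131] → run F
t=24: vr[F=5043712/265655] → run F
t=25: vr[F=5855744/265655] → run F
t=26: (idle)
t=27: (idle)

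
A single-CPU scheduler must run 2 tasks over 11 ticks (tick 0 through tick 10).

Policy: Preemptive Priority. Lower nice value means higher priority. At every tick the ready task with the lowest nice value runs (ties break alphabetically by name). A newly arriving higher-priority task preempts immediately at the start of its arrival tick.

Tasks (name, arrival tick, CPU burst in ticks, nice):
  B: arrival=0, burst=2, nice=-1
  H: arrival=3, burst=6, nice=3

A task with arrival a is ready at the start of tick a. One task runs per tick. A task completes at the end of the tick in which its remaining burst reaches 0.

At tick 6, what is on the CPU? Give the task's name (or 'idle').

t=0: ready={B} → run B
t=1: ready={B} → run B
t=2: (idle)
t=3: ready={H} → run H
t=4: ready={H} → run H
t=5: ready={H} → run H
t=6: ready={H} → run H
t=7: ready={H} → run H
t=8: ready={H} → run H
t=9: (idle)
t=10: (idle)

running at tick 6 = H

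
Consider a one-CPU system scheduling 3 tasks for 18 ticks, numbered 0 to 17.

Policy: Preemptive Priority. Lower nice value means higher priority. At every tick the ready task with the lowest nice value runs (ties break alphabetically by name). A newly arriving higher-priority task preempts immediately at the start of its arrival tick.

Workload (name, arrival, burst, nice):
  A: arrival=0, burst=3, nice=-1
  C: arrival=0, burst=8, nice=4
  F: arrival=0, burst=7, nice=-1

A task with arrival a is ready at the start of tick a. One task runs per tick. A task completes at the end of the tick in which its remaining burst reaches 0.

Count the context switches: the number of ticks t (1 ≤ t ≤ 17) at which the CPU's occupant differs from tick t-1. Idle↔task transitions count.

t=0: ready={A,C,F} → run A
t=1: ready={A,C,F} → run A
t=2: ready={A,C,F} → run A
t=3: ready={C,F} → run F
t=4: ready={C,F} → run F
t=5: ready={C,F} → run F
t=6: ready={C,F} → run F
t=7: ready={C,F} → run F
t=8: ready={C,F} → run F
t=9: ready={C,F} → run F
t=10: ready={C} → run C
t=11: ready={C} → run C
t=12: ready={C} → run C
t=13: ready={C} → run C
t=14: ready={C} → run C
t=15: ready={C} → run C
t=16: ready={C} → run C
t=17: ready={C} → run C

context switches = 2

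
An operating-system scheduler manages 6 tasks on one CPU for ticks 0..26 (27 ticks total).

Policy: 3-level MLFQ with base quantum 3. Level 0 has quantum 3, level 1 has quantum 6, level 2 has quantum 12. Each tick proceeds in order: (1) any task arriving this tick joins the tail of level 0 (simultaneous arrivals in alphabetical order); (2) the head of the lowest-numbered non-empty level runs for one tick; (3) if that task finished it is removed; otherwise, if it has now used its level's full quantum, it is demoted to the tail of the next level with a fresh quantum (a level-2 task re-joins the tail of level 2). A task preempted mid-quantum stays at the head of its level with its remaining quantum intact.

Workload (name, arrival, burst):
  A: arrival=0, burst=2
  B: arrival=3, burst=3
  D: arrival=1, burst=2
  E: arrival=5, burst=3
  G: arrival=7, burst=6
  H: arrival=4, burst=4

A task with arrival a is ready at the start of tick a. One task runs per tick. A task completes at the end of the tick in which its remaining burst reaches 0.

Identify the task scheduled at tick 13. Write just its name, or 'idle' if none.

running at tick 13 = G

t=0: L0/L1/L2 = A/-/- → run A
t=1: L0/L1/L2 = AD/-/- → run A
t=2: L0/L1/L2 = D/-/- → run D
t=3: L0/L1/L2 = DB/-/- → run D
t=4: L0/L1/L2 = BH/-/- → run B
t=5: L0/L1/L2 = BHE/-/- → run B
t=6: L0/L1/L2 = BHE/-/- → run B
t=7: L0/L1/L2 = HEG/-/- → run H
t=8: L0/L1/L2 = HEG/-/- → run H
t=9: L0/L1/L2 = HEG/-/- → run H
t=10: L0/L1/L2 = EG/H/- → run E
t=11: L0/L1/L2 = EG/H/- → run E
t=12: L0/L1/L2 = EG/H/- → run E
t=13: L0/L1/L2 = G/H/- → run G
t=14: L0/L1/L2 = G/H/- → run G
t=15: L0/L1/L2 = G/H/- → run G
t=16: L0/L1/L2 = -/HG/- → run H
t=17: L0/L1/L2 = -/G/- → run G
t=18: L0/L1/L2 = -/G/- → run G
t=19: L0/L1/L2 = -/G/- → run G
t=20: (idle)
t=21: (idle)
t=22: (idle)
t=23: (idle)
t=24: (idle)
t=25: (idle)
t=26: (idle)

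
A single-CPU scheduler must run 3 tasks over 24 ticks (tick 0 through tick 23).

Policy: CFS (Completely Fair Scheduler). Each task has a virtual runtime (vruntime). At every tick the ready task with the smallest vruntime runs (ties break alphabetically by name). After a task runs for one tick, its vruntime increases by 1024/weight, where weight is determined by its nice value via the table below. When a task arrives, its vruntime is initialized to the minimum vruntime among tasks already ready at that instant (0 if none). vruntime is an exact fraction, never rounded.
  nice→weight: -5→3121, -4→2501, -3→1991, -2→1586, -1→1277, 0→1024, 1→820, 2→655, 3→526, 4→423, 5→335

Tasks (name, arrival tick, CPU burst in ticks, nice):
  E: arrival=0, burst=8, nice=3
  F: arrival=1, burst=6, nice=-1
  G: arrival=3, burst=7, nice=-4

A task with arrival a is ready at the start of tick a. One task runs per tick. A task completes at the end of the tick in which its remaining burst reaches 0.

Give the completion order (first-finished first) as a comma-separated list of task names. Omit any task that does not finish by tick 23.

completion order = G, F, E

t=0: vr[E=0] → run E
t=1: vr[E=512/263 F=512/263] → run E
t=2: vr[E=1024/263 F=512/263] → run F
t=3: vr[E=1024/263 F=923136/335851 G=923136/335851] → run F
t=4: vr[E=1024/263 F=1192448/335851 G=923136/335851] → run G
t=5: vr[E=1024/263 F=1192448/335851 G=2652674560/839963351] → run G
t=6: vr[E=1024/263 F=1192448/335851 G=2996585984/839963351] → run F
t=7: vr[E=1024/263 F=1461760/335851 G=2996585984/839963351] → run G
t=8: vr[E=1024/263 F=1461760/335851 G=3340497408/839963351] → run E
t=9: vr[E=1536/263 F=1461760/335851 G=3340497408/839963351] → run G
t=10: vr[E=1536/263 F=1461760/335851 G=3684408832/839963351] → run F
t=11: vr[E=1536/263 F=1731072/335851 G=3684408832/839963351] → run G
t=12: vr[E=1536/263 F=1731072/335851 G=4028320256/839963351] → run G
t=13: vr[E=1536/263 F=1731072/335851 G=4372231680/839963351] → run F
t=14: vr[E=1536/263 F=2000384/335851 G=4372231680/839963351] → run G
t=15: vr[E=1536/263 F=2000384/335851] → run E
t=16: vr[E=2048/263 F=2000384/335851] → run F
t=17: vr[E=2048/263] → run E
t=18: vr[E=2560/263] → run E
t=19: vr[E=3072/263] → run E
t=20: vr[E=3584/263] → run E
t=21: (idle)
t=22: (idle)
t=23: (idle)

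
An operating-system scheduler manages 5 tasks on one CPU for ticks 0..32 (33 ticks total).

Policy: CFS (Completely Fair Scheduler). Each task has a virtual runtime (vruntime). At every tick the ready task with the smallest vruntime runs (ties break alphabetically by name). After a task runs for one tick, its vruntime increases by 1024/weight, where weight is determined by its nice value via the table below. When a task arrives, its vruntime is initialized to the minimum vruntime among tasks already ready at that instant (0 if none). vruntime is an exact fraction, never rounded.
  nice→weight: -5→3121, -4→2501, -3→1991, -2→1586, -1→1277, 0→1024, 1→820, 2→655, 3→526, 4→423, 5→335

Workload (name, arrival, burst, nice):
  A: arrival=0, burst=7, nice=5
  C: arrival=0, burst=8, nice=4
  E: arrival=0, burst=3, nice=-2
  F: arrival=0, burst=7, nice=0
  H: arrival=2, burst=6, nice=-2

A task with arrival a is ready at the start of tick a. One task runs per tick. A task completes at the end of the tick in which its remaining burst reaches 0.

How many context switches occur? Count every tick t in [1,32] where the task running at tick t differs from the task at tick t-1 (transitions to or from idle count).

context switches = 28

t=0: vr[A=0 C=0 E=0 F=0] → run A
t=1: vr[A=1024/335 C=0 E=0 F=0] → run C
t=2: vr[A=1024/335 C=1024/423 E=0 F=0 H=0] → run E
t=3: vr[A=1024/335 C=1024/423 E=512/793 F=0 H=0] → run F
t=4: vr[A=1024/335 C=1024/423 E=512/793 F=1 H=0] → run H
t=5: vr[A=1024/335 C=1024/423 E=512/793 F=1 H=512/793] → run E
t=6: vr[A=1024/335 C=1024/423 E=1024/793 F=1 H=512/793] → run H
t=7: vr[A=1024/335 C=1024/423 E=1024/793 F=1 H=1024/793] → run F
t=8: vr[A=1024/335 C=1024/423 E=1024/793 F=2 H=1024/793] → run E
t=9: vr[A=1024/335 C=1024/423 F=2 H=1024/793] → run H
t=10: vr[A=1024/335 C=1024/423 F=2 H=1536/793] → run H
t=11: vr[A=1024/335 C=1024/423 F=2 H=2048/793] → run F
t=12: vr[A=1024/335 C=1024/423 F=3 H=2048/793] → run C
t=13: vr[A=1024/335 C=2048/423 F=3 H=2048/793] → run H
t=14: vr[A=1024/335 C=2048/423 F=3 H=2560/793] → run F
t=15: vr[A=1024/335 C=2048/423 F=4 H=2560/793] → run A
t=16: vr[A=2048/335 C=2048/423 F=4 H=2560/793] → run H
t=17: vr[A=2048/335 C=2048/423 F=4] → run F
t=18: vr[A=2048/335 C=2048/423 F=5] → run C
t=19: vr[A=2048/335 C=1024/141 F=5] → run F
t=20: vr[A=2048/335 C=1024/141 F=6] → run F
t=21: vr[A=2048/335 C=1024/141] → run A
t=22: vr[A=3072/335 C=1024/141] → run C
t=23: vr[A=3072/335 C=4096/423] → run A
t=24: vr[A=4096/335 C=4096/423] → run C
t=25: vr[A=4096/335 C=5120/423] → run C
t=26: vr[A=4096/335 C=2048/141] → run A
t=27: vr[A=1024/67 C=2048/141] → run C
t=28: vr[A=1024/67 C=7168/423] → run A
t=29: vr[A=6144/335 C=7168/423] → run C
t=30: vr[A=6144/335] → run A
t=31: (idle)
t=32: (idle)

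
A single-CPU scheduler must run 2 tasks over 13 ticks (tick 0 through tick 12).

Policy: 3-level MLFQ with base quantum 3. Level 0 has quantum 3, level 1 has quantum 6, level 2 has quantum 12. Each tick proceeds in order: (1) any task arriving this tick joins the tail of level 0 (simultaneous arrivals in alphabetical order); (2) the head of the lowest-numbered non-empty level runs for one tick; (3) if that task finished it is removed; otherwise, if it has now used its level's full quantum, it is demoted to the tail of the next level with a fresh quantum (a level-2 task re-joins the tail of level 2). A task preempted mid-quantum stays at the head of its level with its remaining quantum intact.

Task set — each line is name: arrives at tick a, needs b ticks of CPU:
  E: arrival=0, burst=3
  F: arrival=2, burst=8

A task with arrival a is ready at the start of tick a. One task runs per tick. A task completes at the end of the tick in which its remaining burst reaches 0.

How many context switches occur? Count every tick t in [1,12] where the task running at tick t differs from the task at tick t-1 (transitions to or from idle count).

t=0: L0/L1/L2 = E/-/- → run E
t=1: L0/L1/L2 = E/-/- → run E
t=2: L0/L1/L2 = EF/-/- → run E
t=3: L0/L1/L2 = F/-/- → run F
t=4: L0/L1/L2 = F/-/- → run F
t=5: L0/L1/L2 = F/-/- → run F
t=6: L0/L1/L2 = -/F/- → run F
t=7: L0/L1/L2 = -/F/- → run F
t=8: L0/L1/L2 = -/F/- → run F
t=9: L0/L1/L2 = -/F/- → run F
t=10: L0/L1/L2 = -/F/- → run F
t=11: (idle)
t=12: (idle)

context switches = 2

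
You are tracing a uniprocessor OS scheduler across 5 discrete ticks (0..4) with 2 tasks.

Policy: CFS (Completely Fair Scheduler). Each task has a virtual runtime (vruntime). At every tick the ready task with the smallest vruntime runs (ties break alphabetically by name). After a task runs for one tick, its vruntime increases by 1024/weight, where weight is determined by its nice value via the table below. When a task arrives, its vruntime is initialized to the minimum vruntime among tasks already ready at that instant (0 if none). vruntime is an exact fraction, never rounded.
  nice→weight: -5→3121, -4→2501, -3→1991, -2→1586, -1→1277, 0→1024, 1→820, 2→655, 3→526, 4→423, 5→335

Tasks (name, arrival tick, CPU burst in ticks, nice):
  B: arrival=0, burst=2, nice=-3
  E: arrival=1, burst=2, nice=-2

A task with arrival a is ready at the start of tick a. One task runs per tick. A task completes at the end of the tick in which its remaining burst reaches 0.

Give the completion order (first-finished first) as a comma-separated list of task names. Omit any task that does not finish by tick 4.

completion order = B, E

t=0: vr[B=0] → run B
t=1: vr[B=1024/1991 E=1024/1991] → run B
t=2: vr[E=1024/1991] → run E
t=3: vr[E=1831424/1578863] → run E
t=4: (idle)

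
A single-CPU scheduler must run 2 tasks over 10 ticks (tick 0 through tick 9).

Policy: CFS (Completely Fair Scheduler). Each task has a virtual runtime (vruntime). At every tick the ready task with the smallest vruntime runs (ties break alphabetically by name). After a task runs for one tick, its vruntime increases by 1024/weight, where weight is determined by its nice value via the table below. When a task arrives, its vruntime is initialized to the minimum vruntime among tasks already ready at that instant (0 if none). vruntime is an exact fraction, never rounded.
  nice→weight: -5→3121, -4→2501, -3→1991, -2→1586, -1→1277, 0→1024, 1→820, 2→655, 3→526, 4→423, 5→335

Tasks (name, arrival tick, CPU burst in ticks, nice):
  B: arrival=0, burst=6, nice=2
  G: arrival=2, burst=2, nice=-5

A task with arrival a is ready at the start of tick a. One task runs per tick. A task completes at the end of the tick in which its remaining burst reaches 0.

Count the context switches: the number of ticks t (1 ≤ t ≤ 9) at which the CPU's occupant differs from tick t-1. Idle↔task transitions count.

context switches = 3

t=0: vr[B=0] → run B
t=1: vr[B=1024/655] → run B
t=2: vr[B=2048/655 G=2048/655] → run B
t=3: vr[B=3072/655 G=2048/655] → run G
t=4: vr[B=3072/655 G=7062528/2044255] → run G
t=5: vr[B=3072/655] → run B
t=6: vr[B=4096/655] → run B
t=7: vr[B=1024/131] → run B
t=8: (idle)
t=9: (idle)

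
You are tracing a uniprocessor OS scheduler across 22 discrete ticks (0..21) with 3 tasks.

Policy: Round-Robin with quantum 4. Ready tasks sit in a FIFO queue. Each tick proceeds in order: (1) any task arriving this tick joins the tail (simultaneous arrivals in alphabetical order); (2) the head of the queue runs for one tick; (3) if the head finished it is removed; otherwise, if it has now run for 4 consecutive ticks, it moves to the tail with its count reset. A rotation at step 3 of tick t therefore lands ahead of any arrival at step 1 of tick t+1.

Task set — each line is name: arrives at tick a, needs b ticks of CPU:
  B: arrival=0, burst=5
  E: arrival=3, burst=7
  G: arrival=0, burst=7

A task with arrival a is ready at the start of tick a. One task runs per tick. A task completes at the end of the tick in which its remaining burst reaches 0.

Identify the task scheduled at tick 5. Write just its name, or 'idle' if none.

running at tick 5 = G

t=0: queue=[B,G] q_used=0 → run B
t=1: queue=[B,G] q_used=1 → run B
t=2: queue=[B,G] q_used=2 → run B
t=3: queue=[B,G,E] q_used=3 → run B
t=4: queue=[G,E,B] q_used=0 → run G
t=5: queue=[G,E,B] q_used=1 → run G
t=6: queue=[G,E,B] q_used=2 → run G
t=7: queue=[G,E,B] q_used=3 → run G
t=8: queue=[E,B,G] q_used=0 → run E
t=9: queue=[E,B,G] q_used=1 → run E
t=10: queue=[E,B,G] q_used=2 → run E
t=11: queue=[E,B,G] q_used=3 → run E
t=12: queue=[B,G,E] q_used=0 → run B
t=13: queue=[G,E] q_used=0 → run G
t=14: queue=[G,E] q_used=1 → run G
t=15: queue=[G,E] q_used=2 → run G
t=16: queue=[E] q_used=0 → run E
t=17: queue=[E] q_used=1 → run E
t=18: queue=[E] q_used=2 → run E
t=19: (idle)
t=20: (idle)
t=21: (idle)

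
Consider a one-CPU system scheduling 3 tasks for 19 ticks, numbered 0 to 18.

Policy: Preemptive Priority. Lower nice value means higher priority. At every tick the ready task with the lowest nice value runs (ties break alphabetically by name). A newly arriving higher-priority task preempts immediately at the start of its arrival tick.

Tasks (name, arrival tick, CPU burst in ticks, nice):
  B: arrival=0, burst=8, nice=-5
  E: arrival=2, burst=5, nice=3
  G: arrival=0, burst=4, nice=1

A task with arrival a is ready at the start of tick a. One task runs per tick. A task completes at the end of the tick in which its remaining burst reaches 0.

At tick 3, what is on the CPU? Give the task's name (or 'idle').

running at tick 3 = B

t=0: ready={B,G} → run B
t=1: ready={B,G} → run B
t=2: ready={B,E,G} → run B
t=3: ready={B,E,G} → run B
t=4: ready={B,E,G} → run B
t=5: ready={B,E,G} → run B
t=6: ready={B,E,G} → run B
t=7: ready={B,E,G} → run B
t=8: ready={E,G} → run G
t=9: ready={E,G} → run G
t=10: ready={E,G} → run G
t=11: ready={E,G} → run G
t=12: ready={E} → run E
t=13: ready={E} → run E
t=14: ready={E} → run E
t=15: ready={E} → run E
t=16: ready={E} → run E
t=17: (idle)
t=18: (idle)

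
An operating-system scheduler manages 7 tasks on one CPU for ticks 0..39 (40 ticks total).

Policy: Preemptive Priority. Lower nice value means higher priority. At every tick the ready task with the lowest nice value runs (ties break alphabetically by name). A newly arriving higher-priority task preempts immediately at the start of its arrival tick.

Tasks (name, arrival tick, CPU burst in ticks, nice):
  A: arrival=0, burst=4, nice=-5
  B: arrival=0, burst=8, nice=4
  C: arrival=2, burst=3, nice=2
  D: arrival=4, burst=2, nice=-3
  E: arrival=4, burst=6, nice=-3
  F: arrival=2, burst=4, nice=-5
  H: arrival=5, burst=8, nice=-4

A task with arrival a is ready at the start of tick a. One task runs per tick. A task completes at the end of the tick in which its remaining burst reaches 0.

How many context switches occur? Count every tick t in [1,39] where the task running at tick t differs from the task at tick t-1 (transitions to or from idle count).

t=0: ready={A,B} → run A
t=1: ready={A,B} → run A
t=2: ready={A,B,C,F} → run A
t=3: ready={A,B,C,F} → run A
t=4: ready={B,C,D,E,F} → run F
t=5: ready={B,C,D,E,F,H} → run F
t=6: ready={B,C,D,E,F,H} → run F
t=7: ready={B,C,D,E,F,H} → run F
t=8: ready={B,C,D,E,H} → run H
t=9: ready={B,C,D,E,H} → run H
t=10: ready={B,C,D,E,H} → run H
t=11: ready={B,C,D,E,H} → run H
t=12: ready={B,C,D,E,H} → run H
t=13: ready={B,C,D,E,H} → run H
t=14: ready={B,C,D,E,H} → run H
t=15: ready={B,C,D,E,H} → run H
t=16: ready={B,C,D,E} → run D
t=17: ready={B,C,D,E} → run D
t=18: ready={B,C,E} → run E
t=19: ready={B,C,E} → run E
t=20: ready={B,C,E} → run E
t=21: ready={B,C,E} → run E
t=22: ready={B,C,E} → run E
t=23: ready={B,C,E} → run E
t=24: ready={B,C} → run C
t=25: ready={B,C} → run C
t=26: ready={B,C} → run C
t=27: ready={B} → run B
t=28: ready={B} → run B
t=29: ready={B} → run B
t=30: ready={B} → run B
t=31: ready={B} → run B
t=32: ready={B} → run B
t=33: ready={B} → run B
t=34: ready={B} → run B
t=35: (idle)
t=36: (idle)
t=37: (idle)
t=38: (idle)
t=39: (idle)

context switches = 7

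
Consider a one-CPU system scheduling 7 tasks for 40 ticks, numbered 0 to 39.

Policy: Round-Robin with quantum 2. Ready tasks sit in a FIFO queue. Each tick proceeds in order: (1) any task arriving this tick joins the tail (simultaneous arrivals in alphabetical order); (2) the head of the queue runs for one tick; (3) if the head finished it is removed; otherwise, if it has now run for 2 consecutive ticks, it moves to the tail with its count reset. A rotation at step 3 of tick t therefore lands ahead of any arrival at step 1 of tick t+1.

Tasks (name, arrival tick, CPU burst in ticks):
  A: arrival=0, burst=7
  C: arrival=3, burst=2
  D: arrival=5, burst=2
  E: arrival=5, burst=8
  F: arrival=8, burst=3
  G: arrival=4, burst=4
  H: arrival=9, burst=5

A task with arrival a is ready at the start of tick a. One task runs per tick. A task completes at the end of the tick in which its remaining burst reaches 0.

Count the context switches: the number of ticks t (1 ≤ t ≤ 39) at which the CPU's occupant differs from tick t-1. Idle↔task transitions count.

context switches = 16

t=0: queue=[A] q_used=0 → run A
t=1: queue=[A] q_used=1 → run A
t=2: queue=[A] q_used=0 → run A
t=3: queue=[A,C] q_used=1 → run A
t=4: queue=[C,A,G] q_used=0 → run C
t=5: queue=[C,A,G,D,E] q_used=1 → run C
t=6: queue=[A,G,D,E] q_used=0 → run A
t=7: queue=[A,G,D,E] q_used=1 → run A
t=8: queue=[G,D,E,A,F] q_used=0 → run G
t=9: queue=[G,D,E,A,F,H] q_used=1 → run G
t=10: queue=[D,E,A,F,H,G] q_used=0 → run D
t=11: queue=[D,E,A,F,H,G] q_used=1 → run D
t=12: queue=[E,A,F,H,G] q_used=0 → run E
t=13: queue=[E,A,F,H,G] q_used=1 → run E
t=14: queue=[A,F,H,G,E] q_used=0 → run A
t=15: queue=[F,H,G,E] q_used=0 → run F
t=16: queue=[F,H,G,E] q_used=1 → run F
t=17: queue=[H,G,E,F] q_used=0 → run H
t=18: queue=[H,G,E,F] q_used=1 → run H
t=19: queue=[G,E,F,H] q_used=0 → run G
t=20: queue=[G,E,F,H] q_used=1 → run G
t=21: queue=[E,F,H] q_used=0 → run E
t=22: queue=[E,F,H] q_used=1 → run E
t=23: queue=[F,H,E] q_used=0 → run F
t=24: queue=[H,E] q_used=0 → run H
t=25: queue=[H,E] q_used=1 → run H
t=26: queue=[E,H] q_used=0 → run E
t=27: queue=[E,H] q_used=1 → run E
t=28: queue=[H,E] q_used=0 → run H
t=29: queue=[E] q_used=0 → run E
t=30: queue=[E] q_used=1 → run E
t=31: (idle)
t=32: (idle)
t=33: (idle)
t=34: (idle)
t=35: (idle)
t=36: (idle)
t=37: (idle)
t=38: (idle)
t=39: (idle)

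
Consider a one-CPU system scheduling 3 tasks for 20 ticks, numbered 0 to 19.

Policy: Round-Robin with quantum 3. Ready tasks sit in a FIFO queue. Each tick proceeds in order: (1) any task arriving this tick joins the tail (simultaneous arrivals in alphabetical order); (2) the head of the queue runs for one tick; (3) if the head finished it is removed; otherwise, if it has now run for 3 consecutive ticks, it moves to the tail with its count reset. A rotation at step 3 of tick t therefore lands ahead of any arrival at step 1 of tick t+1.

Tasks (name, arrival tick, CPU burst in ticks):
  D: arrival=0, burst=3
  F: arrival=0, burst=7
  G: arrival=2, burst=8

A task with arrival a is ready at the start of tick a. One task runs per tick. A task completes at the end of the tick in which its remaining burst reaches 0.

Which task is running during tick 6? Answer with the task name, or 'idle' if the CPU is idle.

t=0: queue=[D,F] q_used=0 → run D
t=1: queue=[D,F] q_used=1 → run D
t=2: queue=[D,F,G] q_used=2 → run D
t=3: queue=[F,G] q_used=0 → run F
t=4: queue=[F,G] q_used=1 → run F
t=5: queue=[F,G] q_used=2 → run F
t=6: queue=[G,F] q_used=0 → run G
t=7: queue=[G,F] q_used=1 → run G
t=8: queue=[G,F] q_used=2 → run G
t=9: queue=[F,G] q_used=0 → run F
t=10: queue=[F,G] q_used=1 → run F
t=11: queue=[F,G] q_used=2 → run F
t=12: queue=[G,F] q_used=0 → run G
t=13: queue=[G,F] q_used=1 → run G
t=14: queue=[G,F] q_used=2 → run G
t=15: queue=[F,G] q_used=0 → run F
t=16: queue=[G] q_used=0 → run G
t=17: queue=[G] q_used=1 → run G
t=18: (idle)
t=19: (idle)

running at tick 6 = G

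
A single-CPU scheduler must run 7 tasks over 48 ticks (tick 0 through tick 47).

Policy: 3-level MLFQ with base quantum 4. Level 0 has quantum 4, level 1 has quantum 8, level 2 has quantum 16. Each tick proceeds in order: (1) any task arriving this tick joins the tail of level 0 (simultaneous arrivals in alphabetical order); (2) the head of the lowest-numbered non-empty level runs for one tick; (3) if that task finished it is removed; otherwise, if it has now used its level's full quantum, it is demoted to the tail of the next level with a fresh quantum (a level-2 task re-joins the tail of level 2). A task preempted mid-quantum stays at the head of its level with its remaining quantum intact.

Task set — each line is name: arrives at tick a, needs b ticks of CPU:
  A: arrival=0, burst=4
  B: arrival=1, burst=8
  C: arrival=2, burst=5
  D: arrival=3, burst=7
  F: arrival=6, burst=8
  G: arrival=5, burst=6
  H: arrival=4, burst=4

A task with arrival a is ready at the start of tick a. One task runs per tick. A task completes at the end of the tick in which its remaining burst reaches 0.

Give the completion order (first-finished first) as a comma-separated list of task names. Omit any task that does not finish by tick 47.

completion order = A, H, B, C, D, G, F

t=0: L0/L1/L2 = A/-/- → run A
t=1: L0/L1/L2 = AB/-/- → run A
t=2: L0/L1/L2 = ABC/-/- → run A
t=3: L0/L1/L2 = ABCD/-/- → run A
t=4: L0/L1/L2 = BCDH/-/- → run B
t=5: L0/L1/L2 = BCDHG/-/- → run B
t=6: L0/L1/L2 = BCDHGF/-/- → run B
t=7: L0/L1/L2 = BCDHGF/-/- → run B
t=8: L0/L1/L2 = CDHGF/B/- → run C
t=9: L0/L1/L2 = CDHGF/B/- → run C
t=10: L0/L1/L2 = CDHGF/B/- → run C
t=11: L0/L1/L2 = CDHGF/B/- → run C
t=12: L0/L1/L2 = DHGF/BC/- → run D
t=13: L0/L1/L2 = DHGF/BC/- → run D
t=14: L0/L1/L2 = DHGF/BC/- → run D
t=15: L0/L1/L2 = DHGF/BC/- → run D
t=16: L0/L1/L2 = HGF/BCD/- → run H
t=17: L0/L1/L2 = HGF/BCD/- → run H
t=18: L0/L1/L2 = HGF/BCD/- → run H
t=19: L0/L1/L2 = HGF/BCD/- → run H
t=20: L0/L1/L2 = GF/BCD/- → run G
t=21: L0/L1/L2 = GF/BCD/- → run G
t=22: L0/L1/L2 = GF/BCD/- → run G
t=23: L0/L1/L2 = GF/BCD/- → run G
t=24: L0/L1/L2 = F/BCDG/- → run F
t=25: L0/L1/L2 = F/BCDG/- → run F
t=26: L0/L1/L2 = F/BCDG/- → run F
t=27: L0/L1/L2 = F/BCDG/- → run F
t=28: L0/L1/L2 = -/BCDGF/- → run B
t=29: L0/L1/L2 = -/BCDGF/- → run B
t=30: L0/L1/L2 = -/BCDGF/- → run B
t=31: L0/L1/L2 = -/BCDGF/- → run B
t=32: L0/L1/L2 = -/CDGF/- → run C
t=33: L0/L1/L2 = -/DGF/- → run D
t=34: L0/L1/L2 = -/DGF/- → run D
t=35: L0/L1/L2 = -/DGF/- → run D
t=36: L0/L1/L2 = -/GF/- → run G
t=37: L0/L1/L2 = -/GF/- → run G
t=38: L0/L1/L2 = -/F/- → run F
t=39: L0/L1/L2 = -/F/- → run F
t=40: L0/L1/L2 = -/F/- → run F
t=41: L0/L1/L2 = -/F/- → run F
t=42: (idle)
t=43: (idle)
t=44: (idle)
t=45: (idle)
t=46: (idle)
t=47: (idle)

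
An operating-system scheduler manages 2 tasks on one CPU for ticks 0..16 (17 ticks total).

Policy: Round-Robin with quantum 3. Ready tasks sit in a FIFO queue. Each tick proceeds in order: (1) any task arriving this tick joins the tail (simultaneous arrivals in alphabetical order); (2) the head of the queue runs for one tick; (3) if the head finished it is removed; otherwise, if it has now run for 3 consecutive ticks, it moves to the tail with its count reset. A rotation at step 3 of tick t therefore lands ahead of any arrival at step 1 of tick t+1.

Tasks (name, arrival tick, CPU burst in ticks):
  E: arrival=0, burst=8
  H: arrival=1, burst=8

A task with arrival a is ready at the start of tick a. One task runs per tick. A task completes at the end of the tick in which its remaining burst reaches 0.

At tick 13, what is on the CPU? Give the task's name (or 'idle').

t=0: queue=[E] q_used=0 → run E
t=1: queue=[E,H] q_used=1 → run E
t=2: queue=[E,H] q_used=2 → run E
t=3: queue=[H,E] q_used=0 → run H
t=4: queue=[H,E] q_used=1 → run H
t=5: queue=[H,E] q_used=2 → run H
t=6: queue=[E,H] q_used=0 → run E
t=7: queue=[E,H] q_used=1 → run E
t=8: queue=[E,H] q_used=2 → run E
t=9: queue=[H,E] q_used=0 → run H
t=10: queue=[H,E] q_used=1 → run H
t=11: queue=[H,E] q_used=2 → run H
t=12: queue=[E,H] q_used=0 → run E
t=13: queue=[E,H] q_used=1 → run E
t=14: queue=[H] q_used=0 → run H
t=15: queue=[H] q_used=1 → run H
t=16: (idle)

running at tick 13 = E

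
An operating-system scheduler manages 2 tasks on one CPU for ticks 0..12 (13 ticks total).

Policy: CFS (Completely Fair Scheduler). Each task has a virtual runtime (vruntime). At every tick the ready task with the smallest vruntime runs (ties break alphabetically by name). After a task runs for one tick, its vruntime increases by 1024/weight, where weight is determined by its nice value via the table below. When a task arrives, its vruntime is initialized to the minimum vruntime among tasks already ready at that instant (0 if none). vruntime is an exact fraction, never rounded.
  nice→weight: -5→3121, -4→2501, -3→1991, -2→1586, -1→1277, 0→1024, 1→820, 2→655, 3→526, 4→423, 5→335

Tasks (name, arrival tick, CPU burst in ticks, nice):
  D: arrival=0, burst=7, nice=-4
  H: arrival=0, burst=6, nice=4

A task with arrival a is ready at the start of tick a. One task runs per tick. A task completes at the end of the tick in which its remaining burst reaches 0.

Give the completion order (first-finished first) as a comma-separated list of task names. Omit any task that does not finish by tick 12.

t=0: vr[D=0 H=0] → run D
t=1: vr[D=1024/2501 H=0] → run H
t=2: vr[D=1024/2501 H=1024/423] → run D
t=3: vr[D=2048/2501 H=1024/423] → run D
t=4: vr[D=3072/2501 H=1024/423] → run D
t=5: vr[D=4096/2501 H=1024/423] → run D
t=6: vr[D=5120/2501 H=1024/423] → run D
t=7: vr[D=6144/2501 H=1024/423] → run H
t=8: vr[D=6144/2501 H=2048/423] → run D
t=9: vr[H=2048/423] → run H
t=10: vr[H=1024/141] → run H
t=11: vr[H=4096/423] → run H
t=12: vr[H=5120/423] → run H

completion order = D, H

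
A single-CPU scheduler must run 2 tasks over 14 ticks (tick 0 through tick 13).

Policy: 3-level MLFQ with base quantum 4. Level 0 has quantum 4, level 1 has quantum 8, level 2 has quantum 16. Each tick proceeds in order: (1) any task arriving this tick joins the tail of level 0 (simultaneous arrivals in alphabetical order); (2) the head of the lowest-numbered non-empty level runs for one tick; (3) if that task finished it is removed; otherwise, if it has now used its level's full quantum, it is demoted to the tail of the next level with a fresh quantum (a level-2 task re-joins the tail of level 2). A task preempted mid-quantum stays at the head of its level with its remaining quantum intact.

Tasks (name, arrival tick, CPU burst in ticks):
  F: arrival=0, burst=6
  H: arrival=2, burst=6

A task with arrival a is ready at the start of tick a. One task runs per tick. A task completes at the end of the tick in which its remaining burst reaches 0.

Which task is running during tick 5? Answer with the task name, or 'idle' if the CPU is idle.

t=0: L0/L1/L2 = F/-/- → run F
t=1: L0/L1/L2 = F/-/- → run F
t=2: L0/L1/L2 = FH/-/- → run F
t=3: L0/L1/L2 = FH/-/- → run F
t=4: L0/L1/L2 = H/F/- → run H
t=5: L0/L1/L2 = H/F/- → run H
t=6: L0/L1/L2 = H/F/- → run H
t=7: L0/L1/L2 = H/F/- → run H
t=8: L0/L1/L2 = -/FH/- → run F
t=9: L0/L1/L2 = -/FH/- → run F
t=10: L0/L1/L2 = -/H/- → run H
t=11: L0/L1/L2 = -/H/- → run H
t=12: (idle)
t=13: (idle)

running at tick 5 = H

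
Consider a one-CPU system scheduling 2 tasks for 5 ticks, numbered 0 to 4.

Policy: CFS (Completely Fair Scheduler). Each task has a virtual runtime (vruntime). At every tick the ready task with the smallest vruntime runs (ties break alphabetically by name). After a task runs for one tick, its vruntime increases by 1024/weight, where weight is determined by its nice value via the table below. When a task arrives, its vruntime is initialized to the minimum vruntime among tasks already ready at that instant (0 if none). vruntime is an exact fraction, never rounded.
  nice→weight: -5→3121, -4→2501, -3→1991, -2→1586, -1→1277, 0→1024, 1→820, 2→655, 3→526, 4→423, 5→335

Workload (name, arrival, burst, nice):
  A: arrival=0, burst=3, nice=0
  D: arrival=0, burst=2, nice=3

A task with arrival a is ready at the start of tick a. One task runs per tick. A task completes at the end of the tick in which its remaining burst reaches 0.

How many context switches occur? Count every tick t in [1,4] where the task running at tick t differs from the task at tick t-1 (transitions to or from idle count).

context switches = 4

t=0: vr[A=0 D=0] → run A
t=1: vr[A=1 D=0] → run D
t=2: vr[A=1 D=512/263] → run A
t=3: vr[A=2 D=512/263] → run D
t=4: vr[A=2] → run A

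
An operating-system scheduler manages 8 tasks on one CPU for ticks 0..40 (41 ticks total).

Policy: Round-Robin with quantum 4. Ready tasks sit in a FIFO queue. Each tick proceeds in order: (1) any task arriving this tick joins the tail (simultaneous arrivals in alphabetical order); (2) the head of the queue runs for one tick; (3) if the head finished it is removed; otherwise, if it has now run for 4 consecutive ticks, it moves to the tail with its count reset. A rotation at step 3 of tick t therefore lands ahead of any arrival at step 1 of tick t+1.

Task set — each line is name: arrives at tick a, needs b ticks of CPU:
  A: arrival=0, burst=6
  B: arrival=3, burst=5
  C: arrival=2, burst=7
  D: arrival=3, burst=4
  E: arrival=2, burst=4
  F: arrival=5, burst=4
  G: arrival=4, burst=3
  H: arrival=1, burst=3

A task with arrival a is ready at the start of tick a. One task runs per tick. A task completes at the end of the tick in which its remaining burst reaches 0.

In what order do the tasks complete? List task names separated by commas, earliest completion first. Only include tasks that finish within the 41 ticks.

completion order = H, E, D, A, G, F, C, B

t=0: queue=[A] q_used=0 → run A
t=1: queue=[A,H] q_used=1 → run A
t=2: queue=[A,H,C,E] q_used=2 → run A
t=3: queue=[A,H,C,E,B,D] q_used=3 → run A
t=4: queue=[H,C,E,B,D,A,G] q_used=0 → run H
t=5: queue=[H,C,E,B,D,A,G,F] q_used=1 → run H
t=6: queue=[H,C,E,B,D,A,G,F] q_used=2 → run H
t=7: queue=[C,E,B,D,A,G,F] q_used=0 → run C
t=8: queue=[C,E,B,D,A,G,F] q_used=1 → run C
t=9: queue=[C,E,B,D,A,G,F] q_used=2 → run C
t=10: queue=[C,E,B,D,A,G,F] q_used=3 → run C
t=11: queue=[E,B,D,A,G,F,C] q_used=0 → run E
t=12: queue=[E,B,D,A,G,F,C] q_used=1 → run E
t=13: queue=[E,B,D,A,G,F,C] q_used=2 → run E
t=14: queue=[E,B,D,A,G,F,C] q_used=3 → run E
t=15: queue=[B,D,A,G,F,C] q_used=0 → run B
t=16: queue=[B,D,A,G,F,C] q_used=1 → run B
t=17: queue=[B,D,A,G,F,C] q_used=2 → run B
t=18: queue=[B,D,A,G,F,C] q_used=3 → run B
t=19: queue=[D,A,G,F,C,B] q_used=0 → run D
t=20: queue=[D,A,G,F,C,B] q_used=1 → run D
t=21: queue=[D,A,G,F,C,B] q_used=2 → run D
t=22: queue=[D,A,G,F,C,B] q_used=3 → run D
t=23: queue=[A,G,F,C,B] q_used=0 → run A
t=24: queue=[A,G,F,C,B] q_used=1 → run A
t=25: queue=[G,F,C,B] q_used=0 → run G
t=26: queue=[G,F,C,B] q_used=1 → run G
t=27: queue=[G,F,C,B] q_used=2 → run G
t=28: queue=[F,C,B] q_used=0 → run F
t=29: queue=[F,C,B] q_used=1 → run F
t=30: queue=[F,C,B] q_used=2 → run F
t=31: queue=[F,C,B] q_used=3 → run F
t=32: queue=[C,B] q_used=0 → run C
t=33: queue=[C,B] q_used=1 → run C
t=34: queue=[C,B] q_used=2 → run C
t=35: queue=[B] q_used=0 → run B
t=36: (idle)
t=37: (idle)
t=38: (idle)
t=39: (idle)
t=40: (idle)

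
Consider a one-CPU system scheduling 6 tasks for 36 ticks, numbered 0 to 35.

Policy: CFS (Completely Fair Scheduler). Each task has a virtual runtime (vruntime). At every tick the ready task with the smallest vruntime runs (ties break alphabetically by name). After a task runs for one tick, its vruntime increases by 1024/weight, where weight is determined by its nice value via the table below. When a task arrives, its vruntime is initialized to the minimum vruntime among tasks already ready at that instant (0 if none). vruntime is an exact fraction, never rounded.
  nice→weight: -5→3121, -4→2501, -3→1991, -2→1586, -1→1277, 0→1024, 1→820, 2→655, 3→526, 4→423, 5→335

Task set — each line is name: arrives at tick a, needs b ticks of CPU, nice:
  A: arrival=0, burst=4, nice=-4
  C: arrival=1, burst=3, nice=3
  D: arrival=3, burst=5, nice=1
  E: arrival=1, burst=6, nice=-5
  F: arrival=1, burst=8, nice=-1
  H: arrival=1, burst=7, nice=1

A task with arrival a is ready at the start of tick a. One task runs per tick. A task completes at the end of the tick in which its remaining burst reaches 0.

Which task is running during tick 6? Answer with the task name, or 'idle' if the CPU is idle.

t=0: vr[A=0] → run A
t=1: vr[A=1024/2501 C=1024/2501 E=1024/2501 F=1024/2501 H=1024/2501] → run A
t=2: vr[A=2048/2501 C=1024/2501 E=1024/2501 F=1024/2501 H=1024/2501] → run C
t=3: vr[A=2048/2501 C=1549824/657763 D=1024/2501 E=1024/2501 F=1024/2501 H=1024/2501] → run D
t=4: vr[A=2048/2501 C=1549824/657763 D=20736/12505 E=1024/2501 F=1024/2501 H=1024/2501] → run E
t=5: vr[A=2048/2501 C=1549824/657763 D=20736/12505 E=5756928/7805621 F=1024/2501 H=1024/2501] → run F
t=6: vr[A=2048/2501 C=1549824/657763 D=20736/12505 E=5756928/7805621 F=3868672/3193777 H=1024/2501] → run H
t=7: vr[A=2048/2501 C=1549824/657763 D=20736/12505 E=5756928/7805621 F=3868672/3193777 H=20736/12505] → run E
t=8: vr[A=2048/2501 C=1549824/657763 D=20736/12505 E=8317952/7805621 F=3868672/3193777 H=20736/12505] → run A
t=9: vr[A=3072/2501 C=1549824/657763 D=20736/12505 E=8317952/7805621 F=3868672/3193777 H=20736/12505] → run E
t=10: vr[A=3072/2501 C=1549824/657763 D=20736/12505 E=10878976/7805621 F=3868672/3193777 H=20736/12505] → run F
t=11: vr[A=3072/2501 C=1549824/657763 D=20736/12505 E=10878976/7805621 F=6429696/3193777 H=20736/12505] → run A
t=12: vr[C=1549824/657763 D=20736/12505 E=10878976/7805621 F=6429696/3193777 H=20736/12505] → run E
t=13: vr[C=1549824/657763 D=20736/12505 E=13440000/7805621 F=6429696/3193777 H=20736/12505] → run D
t=14: vr[C=1549824/657763 D=36352/12505 E=13440000/7805621 F=6429696/3193777 H=20736/12505] → run H
t=15: vr[C=1549824/657763 D=36352/12505 E=13440000/7805621 F=6429696/3193777 H=36352/12505] → run E
t=16: vr[C=1549824/657763 D=36352/12505 E=16001024/7805621 F=6429696/3193777 H=36352/12505] → run F
t=17: vr[C=1549824/657763 D=36352/12505 E=16001024/7805621 F=8990720/3193777 H=36352/12505] → run E
t=18: vr[C=1549824/657763 D=36352/12505 F=8990720/3193777 H=36352/12505] → run C
t=19: vr[C=2830336/657763 D=36352/12505 F=8990720/3193777 H=36352/12505] → run F
t=20: vr[C=2830336/657763 D=36352/12505 F=11551744/3193777 H=36352/12505] → run D
t=21: vr[C=2830336/657763 D=51968/12505 F=11551744/3193777 H=36352/12505] → run H
t=22: vr[C=2830336/657763 D=51968/12505 F=11551744/3193777 H=51968/12505] → run F
t=23: vr[C=2830336/657763 D=51968/12505 F=14112768/3193777 H=51968/12505] → run D
t=24: vr[C=2830336/657763 D=67584/12505 F=14112768/3193777 H=51968/12505] → run H
t=25: vr[C=2830336/657763 D=67584/12505 F=14112768/3193777 H=67584/12505] → run C
t=26: vr[D=67584/12505 F=14112768/3193777 H=67584/12505] → run F
t=27: vr[D=67584/12505 F=16673792/3193777 H=67584/12505] → run F
t=28: vr[D=67584/12505 F=19234816/3193777 H=67584/12505] → run D
t=29: vr[F=19234816/3193777 H=67584/12505] → run H
t=30: vr[F=19234816/3193777 H=16640/2501] → run F
t=31: vr[H=16640/2501] → run H
t=32: vr[H=98816/12505] → run H
t=33: (idle)
t=34: (idle)
t=35: (idle)

running at tick 6 = H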